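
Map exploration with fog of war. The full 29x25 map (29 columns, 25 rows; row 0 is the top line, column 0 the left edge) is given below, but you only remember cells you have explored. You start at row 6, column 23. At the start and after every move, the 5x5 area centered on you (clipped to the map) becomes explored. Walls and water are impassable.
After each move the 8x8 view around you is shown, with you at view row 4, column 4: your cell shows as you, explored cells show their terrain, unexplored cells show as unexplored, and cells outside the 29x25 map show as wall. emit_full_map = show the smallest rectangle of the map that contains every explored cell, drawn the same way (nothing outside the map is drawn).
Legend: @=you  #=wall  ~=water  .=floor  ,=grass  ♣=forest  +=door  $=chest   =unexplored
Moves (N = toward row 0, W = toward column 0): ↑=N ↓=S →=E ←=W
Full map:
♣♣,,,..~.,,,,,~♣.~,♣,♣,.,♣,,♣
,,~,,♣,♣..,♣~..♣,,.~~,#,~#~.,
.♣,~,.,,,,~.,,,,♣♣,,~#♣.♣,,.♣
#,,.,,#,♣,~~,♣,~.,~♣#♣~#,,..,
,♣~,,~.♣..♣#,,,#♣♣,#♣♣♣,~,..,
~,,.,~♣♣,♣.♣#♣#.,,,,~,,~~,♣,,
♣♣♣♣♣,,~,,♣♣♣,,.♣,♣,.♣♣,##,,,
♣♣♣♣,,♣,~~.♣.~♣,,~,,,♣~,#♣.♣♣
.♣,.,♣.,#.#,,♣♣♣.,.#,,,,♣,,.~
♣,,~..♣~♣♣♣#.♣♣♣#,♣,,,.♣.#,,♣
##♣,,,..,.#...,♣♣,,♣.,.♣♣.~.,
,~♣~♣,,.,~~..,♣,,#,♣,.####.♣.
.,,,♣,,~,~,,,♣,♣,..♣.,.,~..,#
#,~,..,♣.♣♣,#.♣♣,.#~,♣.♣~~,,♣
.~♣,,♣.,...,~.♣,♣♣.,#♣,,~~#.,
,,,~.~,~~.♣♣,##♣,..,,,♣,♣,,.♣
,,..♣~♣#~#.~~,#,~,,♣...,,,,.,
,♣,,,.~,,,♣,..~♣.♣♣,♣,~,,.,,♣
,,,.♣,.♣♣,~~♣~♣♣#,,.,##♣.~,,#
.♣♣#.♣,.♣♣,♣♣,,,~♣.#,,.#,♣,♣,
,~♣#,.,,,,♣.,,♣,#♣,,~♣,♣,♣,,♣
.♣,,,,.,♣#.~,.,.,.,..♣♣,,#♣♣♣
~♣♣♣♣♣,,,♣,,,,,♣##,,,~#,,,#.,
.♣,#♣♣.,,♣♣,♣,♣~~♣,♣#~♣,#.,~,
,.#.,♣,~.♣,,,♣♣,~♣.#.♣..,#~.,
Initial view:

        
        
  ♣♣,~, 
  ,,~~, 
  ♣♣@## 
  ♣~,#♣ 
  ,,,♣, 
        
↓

        
  ♣♣,~, 
  ,,~~, 
  ♣♣,## 
  ♣~@#♣ 
  ,,,♣, 
  ,.♣.# 
        

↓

  ♣♣,~, 
  ,,~~, 
  ♣♣,## 
  ♣~,#♣ 
  ,,@♣, 
  ,.♣.# 
  ,.♣♣. 
        

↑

        
  ♣♣,~, 
  ,,~~, 
  ♣♣,## 
  ♣~@#♣ 
  ,,,♣, 
  ,.♣.# 
  ,.♣♣. 

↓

  ♣♣,~, 
  ,,~~, 
  ♣♣,## 
  ♣~,#♣ 
  ,,@♣, 
  ,.♣.# 
  ,.♣♣. 
        

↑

        
  ♣♣,~, 
  ,,~~, 
  ♣♣,## 
  ♣~@#♣ 
  ,,,♣, 
  ,.♣.# 
  ,.♣♣. 

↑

        
        
  ♣♣,~, 
  ,,~~, 
  ♣♣@## 
  ♣~,#♣ 
  ,,,♣, 
  ,.♣.# 


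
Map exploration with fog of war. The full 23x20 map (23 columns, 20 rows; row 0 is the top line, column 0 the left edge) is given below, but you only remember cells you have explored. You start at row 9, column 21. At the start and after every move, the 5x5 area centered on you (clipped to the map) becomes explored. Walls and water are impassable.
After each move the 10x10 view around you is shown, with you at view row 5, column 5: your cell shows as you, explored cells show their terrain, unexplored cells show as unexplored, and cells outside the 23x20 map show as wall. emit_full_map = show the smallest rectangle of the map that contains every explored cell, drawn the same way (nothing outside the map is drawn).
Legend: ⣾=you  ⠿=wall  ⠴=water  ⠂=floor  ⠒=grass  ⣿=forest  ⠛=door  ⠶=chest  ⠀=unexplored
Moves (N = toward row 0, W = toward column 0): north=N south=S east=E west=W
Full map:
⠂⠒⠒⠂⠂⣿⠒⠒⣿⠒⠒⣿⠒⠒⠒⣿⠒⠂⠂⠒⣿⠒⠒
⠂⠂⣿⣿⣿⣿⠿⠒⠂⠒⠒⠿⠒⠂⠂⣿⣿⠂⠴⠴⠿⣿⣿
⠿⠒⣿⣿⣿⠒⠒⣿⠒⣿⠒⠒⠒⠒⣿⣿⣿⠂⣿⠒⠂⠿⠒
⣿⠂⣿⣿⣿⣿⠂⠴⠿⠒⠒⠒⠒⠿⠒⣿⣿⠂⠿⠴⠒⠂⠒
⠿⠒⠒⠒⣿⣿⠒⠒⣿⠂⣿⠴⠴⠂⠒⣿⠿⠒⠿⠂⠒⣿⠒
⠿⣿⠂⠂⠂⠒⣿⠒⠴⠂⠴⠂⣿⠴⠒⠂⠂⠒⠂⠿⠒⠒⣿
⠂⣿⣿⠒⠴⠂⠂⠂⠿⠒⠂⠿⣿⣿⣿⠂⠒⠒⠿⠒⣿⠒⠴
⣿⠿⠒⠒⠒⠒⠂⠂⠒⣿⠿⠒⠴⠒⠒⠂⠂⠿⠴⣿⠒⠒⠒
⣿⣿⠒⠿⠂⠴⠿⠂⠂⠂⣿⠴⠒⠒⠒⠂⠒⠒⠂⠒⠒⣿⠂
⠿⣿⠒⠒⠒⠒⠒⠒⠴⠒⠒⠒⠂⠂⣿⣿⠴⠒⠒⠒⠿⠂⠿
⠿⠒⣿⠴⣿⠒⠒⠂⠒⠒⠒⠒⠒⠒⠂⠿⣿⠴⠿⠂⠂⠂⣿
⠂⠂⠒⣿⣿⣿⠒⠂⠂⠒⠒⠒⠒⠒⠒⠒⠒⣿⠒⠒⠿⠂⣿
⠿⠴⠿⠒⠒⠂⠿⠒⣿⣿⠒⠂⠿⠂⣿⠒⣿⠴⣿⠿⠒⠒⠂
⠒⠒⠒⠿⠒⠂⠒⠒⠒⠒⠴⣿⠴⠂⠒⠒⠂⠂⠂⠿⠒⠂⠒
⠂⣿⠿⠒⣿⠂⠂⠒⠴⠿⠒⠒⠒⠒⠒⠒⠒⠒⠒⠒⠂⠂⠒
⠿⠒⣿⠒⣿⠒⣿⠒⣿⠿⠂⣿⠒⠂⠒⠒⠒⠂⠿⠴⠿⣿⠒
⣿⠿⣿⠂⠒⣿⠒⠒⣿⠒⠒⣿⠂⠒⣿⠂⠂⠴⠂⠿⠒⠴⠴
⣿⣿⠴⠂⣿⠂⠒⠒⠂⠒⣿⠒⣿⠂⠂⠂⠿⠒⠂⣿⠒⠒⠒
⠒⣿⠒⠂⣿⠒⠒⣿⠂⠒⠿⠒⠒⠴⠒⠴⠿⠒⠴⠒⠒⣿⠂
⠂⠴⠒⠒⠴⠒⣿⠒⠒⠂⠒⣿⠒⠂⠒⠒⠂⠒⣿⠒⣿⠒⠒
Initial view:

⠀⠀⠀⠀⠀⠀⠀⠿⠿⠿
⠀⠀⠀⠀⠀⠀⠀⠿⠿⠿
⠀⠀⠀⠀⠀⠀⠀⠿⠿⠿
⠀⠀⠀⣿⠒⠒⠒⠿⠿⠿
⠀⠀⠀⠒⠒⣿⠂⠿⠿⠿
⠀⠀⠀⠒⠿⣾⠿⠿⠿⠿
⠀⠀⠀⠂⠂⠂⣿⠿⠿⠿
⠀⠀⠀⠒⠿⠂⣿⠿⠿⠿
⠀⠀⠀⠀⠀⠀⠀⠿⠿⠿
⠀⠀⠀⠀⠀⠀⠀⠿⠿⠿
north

⠀⠀⠀⠀⠀⠀⠀⠿⠿⠿
⠀⠀⠀⠀⠀⠀⠀⠿⠿⠿
⠀⠀⠀⠀⠀⠀⠀⠿⠿⠿
⠀⠀⠀⠒⣿⠒⠴⠿⠿⠿
⠀⠀⠀⣿⠒⠒⠒⠿⠿⠿
⠀⠀⠀⠒⠒⣾⠂⠿⠿⠿
⠀⠀⠀⠒⠿⠂⠿⠿⠿⠿
⠀⠀⠀⠂⠂⠂⣿⠿⠿⠿
⠀⠀⠀⠒⠿⠂⣿⠿⠿⠿
⠀⠀⠀⠀⠀⠀⠀⠿⠿⠿

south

⠀⠀⠀⠀⠀⠀⠀⠿⠿⠿
⠀⠀⠀⠀⠀⠀⠀⠿⠿⠿
⠀⠀⠀⠒⣿⠒⠴⠿⠿⠿
⠀⠀⠀⣿⠒⠒⠒⠿⠿⠿
⠀⠀⠀⠒⠒⣿⠂⠿⠿⠿
⠀⠀⠀⠒⠿⣾⠿⠿⠿⠿
⠀⠀⠀⠂⠂⠂⣿⠿⠿⠿
⠀⠀⠀⠒⠿⠂⣿⠿⠿⠿
⠀⠀⠀⠀⠀⠀⠀⠿⠿⠿
⠀⠀⠀⠀⠀⠀⠀⠿⠿⠿

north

⠀⠀⠀⠀⠀⠀⠀⠿⠿⠿
⠀⠀⠀⠀⠀⠀⠀⠿⠿⠿
⠀⠀⠀⠀⠀⠀⠀⠿⠿⠿
⠀⠀⠀⠒⣿⠒⠴⠿⠿⠿
⠀⠀⠀⣿⠒⠒⠒⠿⠿⠿
⠀⠀⠀⠒⠒⣾⠂⠿⠿⠿
⠀⠀⠀⠒⠿⠂⠿⠿⠿⠿
⠀⠀⠀⠂⠂⠂⣿⠿⠿⠿
⠀⠀⠀⠒⠿⠂⣿⠿⠿⠿
⠀⠀⠀⠀⠀⠀⠀⠿⠿⠿

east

⠀⠀⠀⠀⠀⠀⠿⠿⠿⠿
⠀⠀⠀⠀⠀⠀⠿⠿⠿⠿
⠀⠀⠀⠀⠀⠀⠿⠿⠿⠿
⠀⠀⠒⣿⠒⠴⠿⠿⠿⠿
⠀⠀⣿⠒⠒⠒⠿⠿⠿⠿
⠀⠀⠒⠒⣿⣾⠿⠿⠿⠿
⠀⠀⠒⠿⠂⠿⠿⠿⠿⠿
⠀⠀⠂⠂⠂⣿⠿⠿⠿⠿
⠀⠀⠒⠿⠂⣿⠿⠿⠿⠿
⠀⠀⠀⠀⠀⠀⠿⠿⠿⠿

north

⠀⠀⠀⠀⠀⠀⠿⠿⠿⠿
⠀⠀⠀⠀⠀⠀⠿⠿⠿⠿
⠀⠀⠀⠀⠀⠀⠿⠿⠿⠿
⠀⠀⠀⠒⠒⣿⠿⠿⠿⠿
⠀⠀⠒⣿⠒⠴⠿⠿⠿⠿
⠀⠀⣿⠒⠒⣾⠿⠿⠿⠿
⠀⠀⠒⠒⣿⠂⠿⠿⠿⠿
⠀⠀⠒⠿⠂⠿⠿⠿⠿⠿
⠀⠀⠂⠂⠂⣿⠿⠿⠿⠿
⠀⠀⠒⠿⠂⣿⠿⠿⠿⠿

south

⠀⠀⠀⠀⠀⠀⠿⠿⠿⠿
⠀⠀⠀⠀⠀⠀⠿⠿⠿⠿
⠀⠀⠀⠒⠒⣿⠿⠿⠿⠿
⠀⠀⠒⣿⠒⠴⠿⠿⠿⠿
⠀⠀⣿⠒⠒⠒⠿⠿⠿⠿
⠀⠀⠒⠒⣿⣾⠿⠿⠿⠿
⠀⠀⠒⠿⠂⠿⠿⠿⠿⠿
⠀⠀⠂⠂⠂⣿⠿⠿⠿⠿
⠀⠀⠒⠿⠂⣿⠿⠿⠿⠿
⠀⠀⠀⠀⠀⠀⠿⠿⠿⠿

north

⠀⠀⠀⠀⠀⠀⠿⠿⠿⠿
⠀⠀⠀⠀⠀⠀⠿⠿⠿⠿
⠀⠀⠀⠀⠀⠀⠿⠿⠿⠿
⠀⠀⠀⠒⠒⣿⠿⠿⠿⠿
⠀⠀⠒⣿⠒⠴⠿⠿⠿⠿
⠀⠀⣿⠒⠒⣾⠿⠿⠿⠿
⠀⠀⠒⠒⣿⠂⠿⠿⠿⠿
⠀⠀⠒⠿⠂⠿⠿⠿⠿⠿
⠀⠀⠂⠂⠂⣿⠿⠿⠿⠿
⠀⠀⠒⠿⠂⣿⠿⠿⠿⠿

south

⠀⠀⠀⠀⠀⠀⠿⠿⠿⠿
⠀⠀⠀⠀⠀⠀⠿⠿⠿⠿
⠀⠀⠀⠒⠒⣿⠿⠿⠿⠿
⠀⠀⠒⣿⠒⠴⠿⠿⠿⠿
⠀⠀⣿⠒⠒⠒⠿⠿⠿⠿
⠀⠀⠒⠒⣿⣾⠿⠿⠿⠿
⠀⠀⠒⠿⠂⠿⠿⠿⠿⠿
⠀⠀⠂⠂⠂⣿⠿⠿⠿⠿
⠀⠀⠒⠿⠂⣿⠿⠿⠿⠿
⠀⠀⠀⠀⠀⠀⠿⠿⠿⠿

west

⠀⠀⠀⠀⠀⠀⠀⠿⠿⠿
⠀⠀⠀⠀⠀⠀⠀⠿⠿⠿
⠀⠀⠀⠀⠒⠒⣿⠿⠿⠿
⠀⠀⠀⠒⣿⠒⠴⠿⠿⠿
⠀⠀⠀⣿⠒⠒⠒⠿⠿⠿
⠀⠀⠀⠒⠒⣾⠂⠿⠿⠿
⠀⠀⠀⠒⠿⠂⠿⠿⠿⠿
⠀⠀⠀⠂⠂⠂⣿⠿⠿⠿
⠀⠀⠀⠒⠿⠂⣿⠿⠿⠿
⠀⠀⠀⠀⠀⠀⠀⠿⠿⠿

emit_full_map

⠀⠒⠒⣿
⠒⣿⠒⠴
⣿⠒⠒⠒
⠒⠒⣾⠂
⠒⠿⠂⠿
⠂⠂⠂⣿
⠒⠿⠂⣿

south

⠀⠀⠀⠀⠀⠀⠀⠿⠿⠿
⠀⠀⠀⠀⠒⠒⣿⠿⠿⠿
⠀⠀⠀⠒⣿⠒⠴⠿⠿⠿
⠀⠀⠀⣿⠒⠒⠒⠿⠿⠿
⠀⠀⠀⠒⠒⣿⠂⠿⠿⠿
⠀⠀⠀⠒⠿⣾⠿⠿⠿⠿
⠀⠀⠀⠂⠂⠂⣿⠿⠿⠿
⠀⠀⠀⠒⠿⠂⣿⠿⠿⠿
⠀⠀⠀⠀⠀⠀⠀⠿⠿⠿
⠀⠀⠀⠀⠀⠀⠀⠿⠿⠿

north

⠀⠀⠀⠀⠀⠀⠀⠿⠿⠿
⠀⠀⠀⠀⠀⠀⠀⠿⠿⠿
⠀⠀⠀⠀⠒⠒⣿⠿⠿⠿
⠀⠀⠀⠒⣿⠒⠴⠿⠿⠿
⠀⠀⠀⣿⠒⠒⠒⠿⠿⠿
⠀⠀⠀⠒⠒⣾⠂⠿⠿⠿
⠀⠀⠀⠒⠿⠂⠿⠿⠿⠿
⠀⠀⠀⠂⠂⠂⣿⠿⠿⠿
⠀⠀⠀⠒⠿⠂⣿⠿⠿⠿
⠀⠀⠀⠀⠀⠀⠀⠿⠿⠿


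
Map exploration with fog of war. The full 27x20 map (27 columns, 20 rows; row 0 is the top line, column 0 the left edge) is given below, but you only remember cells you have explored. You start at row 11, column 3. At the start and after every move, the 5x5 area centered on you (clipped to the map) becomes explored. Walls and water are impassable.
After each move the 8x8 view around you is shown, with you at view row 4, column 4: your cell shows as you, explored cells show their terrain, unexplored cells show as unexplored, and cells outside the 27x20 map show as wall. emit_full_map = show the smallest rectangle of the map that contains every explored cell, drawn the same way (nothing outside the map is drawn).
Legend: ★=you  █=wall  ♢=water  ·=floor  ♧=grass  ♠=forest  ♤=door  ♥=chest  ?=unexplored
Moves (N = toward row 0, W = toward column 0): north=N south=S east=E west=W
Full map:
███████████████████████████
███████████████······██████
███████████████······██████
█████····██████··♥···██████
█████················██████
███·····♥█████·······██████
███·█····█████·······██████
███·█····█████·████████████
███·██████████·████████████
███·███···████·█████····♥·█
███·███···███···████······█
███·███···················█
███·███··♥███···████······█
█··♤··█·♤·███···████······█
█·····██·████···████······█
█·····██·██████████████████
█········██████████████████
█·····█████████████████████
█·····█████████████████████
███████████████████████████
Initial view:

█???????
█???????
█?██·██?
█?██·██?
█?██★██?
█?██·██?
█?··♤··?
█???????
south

█???????
█?██·██?
█?██·██?
█?██·██?
█?██★██?
█?··♤··?
█?·····?
█???????

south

█?██·██?
█?██·██?
█?██·██?
█?██·██?
█?··★··?
█?·····?
█?·····?
█???????

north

█???????
█?██·██?
█?██·██?
█?██·██?
█?██★██?
█?··♤··?
█?·····?
█?·····?

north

█???????
█???????
█?██·██?
█?██·██?
█?██★██?
█?██·██?
█?··♤··?
█?·····?

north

█???????
█???????
█?██·██?
█?██·██?
█?██★██?
█?██·██?
█?██·██?
█?··♤··?

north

█???????
█???????
█?██·█·?
█?██·██?
█?██★██?
█?██·██?
█?██·██?
█?██·██?

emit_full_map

██·█·
██·██
██★██
██·██
██·██
██·██
··♤··
·····
·····

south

█???????
█?██·█·?
█?██·██?
█?██·██?
█?██★██?
█?██·██?
█?██·██?
█?··♤··?

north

█???????
█???????
█?██·█·?
█?██·██?
█?██★██?
█?██·██?
█?██·██?
█?██·██?

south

█???????
█?██·█·?
█?██·██?
█?██·██?
█?██★██?
█?██·██?
█?██·██?
█?··♤··?

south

█?██·█·?
█?██·██?
█?██·██?
█?██·██?
█?██★██?
█?██·██?
█?··♤··?
█?·····?


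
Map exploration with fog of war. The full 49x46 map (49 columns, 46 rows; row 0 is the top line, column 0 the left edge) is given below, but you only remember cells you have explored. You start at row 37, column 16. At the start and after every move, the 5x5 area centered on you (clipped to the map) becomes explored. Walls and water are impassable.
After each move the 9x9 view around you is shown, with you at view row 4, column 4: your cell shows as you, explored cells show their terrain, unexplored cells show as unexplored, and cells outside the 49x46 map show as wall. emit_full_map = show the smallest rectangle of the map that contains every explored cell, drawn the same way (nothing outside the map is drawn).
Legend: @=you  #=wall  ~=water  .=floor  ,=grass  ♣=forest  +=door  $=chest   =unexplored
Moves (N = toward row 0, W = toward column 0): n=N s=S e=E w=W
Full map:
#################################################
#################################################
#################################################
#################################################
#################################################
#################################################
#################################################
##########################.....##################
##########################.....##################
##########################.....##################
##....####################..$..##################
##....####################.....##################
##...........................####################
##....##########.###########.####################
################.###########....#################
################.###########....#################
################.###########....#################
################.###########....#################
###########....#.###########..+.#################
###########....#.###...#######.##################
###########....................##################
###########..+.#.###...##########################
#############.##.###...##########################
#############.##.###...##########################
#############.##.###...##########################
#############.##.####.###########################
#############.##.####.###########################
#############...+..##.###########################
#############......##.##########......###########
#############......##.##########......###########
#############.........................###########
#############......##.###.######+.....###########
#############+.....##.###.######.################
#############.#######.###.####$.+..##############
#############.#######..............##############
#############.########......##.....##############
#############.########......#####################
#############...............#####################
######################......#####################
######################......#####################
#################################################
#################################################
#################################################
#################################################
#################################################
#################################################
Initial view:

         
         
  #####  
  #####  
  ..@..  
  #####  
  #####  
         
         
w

         
         
  .##### 
  .##### 
  ..@... 
  ###### 
  ###### 
         
         

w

         
         
  #.#####
  #.#####
  #.@....
  #######
  #######
         
         

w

         
         
  ##.####
  ##.####
  ##@....
  #######
  #######
         
         

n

         
         
  ##.##  
  ##.####
  ##@####
  ##.....
  #######
  #######
         

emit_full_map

##.##   
##.#####
##@#####
##......
########
########

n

         
         
  ##.##  
  ##.##  
  ##@####
  ##.####
  ##.....
  #######
  #######

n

         
         
  ##+..  
  ##.##  
  ##@##  
  ##.####
  ##.####
  ##.....
  #######

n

         
         
  ##...  
  ##+..  
  ##@##  
  ##.##  
  ##.####
  ##.####
  ##.....

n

         
         
  ##...  
  ##...  
  ##@..  
  ##.##  
  ##.##  
  ##.####
  ##.####

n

         
         
  ##...  
  ##...  
  ##@..  
  ##+..  
  ##.##  
  ##.##  
  ##.####

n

         
         
  ##...  
  ##...  
  ##@..  
  ##...  
  ##+..  
  ##.##  
  ##.##  

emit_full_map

##...   
##...   
##@..   
##...   
##+..   
##.##   
##.##   
##.#####
##.#####
##......
########
########

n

         
         
  ##...  
  ##...  
  ##@..  
  ##...  
  ##...  
  ##+..  
  ##.##  

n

         
         
  ##.##  
  ##...  
  ##@..  
  ##...  
  ##...  
  ##...  
  ##+..  

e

         
         
 ##.##.  
 ##...+  
 ##.@..  
 ##....  
 ##....  
 ##...   
 ##+..   

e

         
         
##.##.#  
##...+.  
##..@..  
##.....  
##.....  
##...    
##+..    

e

         
         
#.##.##  
#...+..  
#...@..  
#......  
#......  
#...     
#+..     

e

         
         
.##.###  
...+..#  
....@.#  
......#  
.......  
...      
+..      

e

         
         
##.####  
..+..##  
....@##  
.....##  
.......  
..       
..       

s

         
##.####  
..+..##  
.....##  
....@##  
.......  
.....##  
..       
##       

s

##.####  
..+..##  
.....##  
.....##  
....@..  
.....##  
.....##  
##       
##       

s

..+..##  
.....##  
.....##  
.......  
....@##  
.....##  
#######  
##       
#####    

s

.....##  
.....##  
.......  
.....##  
....@##  
#######  
#######  
#####    
#####    

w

......## 
......## 
........ 
......## 
+...@.## 
.####### 
.####### 
.#####   
.#####   

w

#......##
#......##
#........
#......##
#+..@..##
#.#######
#.#######
#.#####  
#.#####  

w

##......#
##......#
##.......
##......#
##+.@...#
##.######
##.######
##.##### 
##.##### 

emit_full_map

##.##.####
##...+..##
##......##
##......##
##........
##......##
##+.@...##
##.#######
##.#######
##.#####  
##.#####  
##......  
########  
########  

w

 ##......
 ##......
 ##......
 ##......
 ##+@....
 ##.#####
 ##.#####
 ##.#####
 ##.#####

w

  ##.....
  ##.....
  ##.....
  ##.....
  ##@....
  ##.####
  ##.####
  ##.####
  ##.####

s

  ##.....
  ##.....
  ##.....
  ##+....
  ##@####
  ##.####
  ##.####
  ##.####
  ##.....

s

  ##.....
  ##.....
  ##+....
  ##.####
  ##@####
  ##.####
  ##.####
  ##.....
  #######

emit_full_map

##.##.####
##...+..##
##......##
##......##
##........
##......##
##+.....##
##.#######
##@#######
##.#####  
##.#####  
##......  
########  
########  


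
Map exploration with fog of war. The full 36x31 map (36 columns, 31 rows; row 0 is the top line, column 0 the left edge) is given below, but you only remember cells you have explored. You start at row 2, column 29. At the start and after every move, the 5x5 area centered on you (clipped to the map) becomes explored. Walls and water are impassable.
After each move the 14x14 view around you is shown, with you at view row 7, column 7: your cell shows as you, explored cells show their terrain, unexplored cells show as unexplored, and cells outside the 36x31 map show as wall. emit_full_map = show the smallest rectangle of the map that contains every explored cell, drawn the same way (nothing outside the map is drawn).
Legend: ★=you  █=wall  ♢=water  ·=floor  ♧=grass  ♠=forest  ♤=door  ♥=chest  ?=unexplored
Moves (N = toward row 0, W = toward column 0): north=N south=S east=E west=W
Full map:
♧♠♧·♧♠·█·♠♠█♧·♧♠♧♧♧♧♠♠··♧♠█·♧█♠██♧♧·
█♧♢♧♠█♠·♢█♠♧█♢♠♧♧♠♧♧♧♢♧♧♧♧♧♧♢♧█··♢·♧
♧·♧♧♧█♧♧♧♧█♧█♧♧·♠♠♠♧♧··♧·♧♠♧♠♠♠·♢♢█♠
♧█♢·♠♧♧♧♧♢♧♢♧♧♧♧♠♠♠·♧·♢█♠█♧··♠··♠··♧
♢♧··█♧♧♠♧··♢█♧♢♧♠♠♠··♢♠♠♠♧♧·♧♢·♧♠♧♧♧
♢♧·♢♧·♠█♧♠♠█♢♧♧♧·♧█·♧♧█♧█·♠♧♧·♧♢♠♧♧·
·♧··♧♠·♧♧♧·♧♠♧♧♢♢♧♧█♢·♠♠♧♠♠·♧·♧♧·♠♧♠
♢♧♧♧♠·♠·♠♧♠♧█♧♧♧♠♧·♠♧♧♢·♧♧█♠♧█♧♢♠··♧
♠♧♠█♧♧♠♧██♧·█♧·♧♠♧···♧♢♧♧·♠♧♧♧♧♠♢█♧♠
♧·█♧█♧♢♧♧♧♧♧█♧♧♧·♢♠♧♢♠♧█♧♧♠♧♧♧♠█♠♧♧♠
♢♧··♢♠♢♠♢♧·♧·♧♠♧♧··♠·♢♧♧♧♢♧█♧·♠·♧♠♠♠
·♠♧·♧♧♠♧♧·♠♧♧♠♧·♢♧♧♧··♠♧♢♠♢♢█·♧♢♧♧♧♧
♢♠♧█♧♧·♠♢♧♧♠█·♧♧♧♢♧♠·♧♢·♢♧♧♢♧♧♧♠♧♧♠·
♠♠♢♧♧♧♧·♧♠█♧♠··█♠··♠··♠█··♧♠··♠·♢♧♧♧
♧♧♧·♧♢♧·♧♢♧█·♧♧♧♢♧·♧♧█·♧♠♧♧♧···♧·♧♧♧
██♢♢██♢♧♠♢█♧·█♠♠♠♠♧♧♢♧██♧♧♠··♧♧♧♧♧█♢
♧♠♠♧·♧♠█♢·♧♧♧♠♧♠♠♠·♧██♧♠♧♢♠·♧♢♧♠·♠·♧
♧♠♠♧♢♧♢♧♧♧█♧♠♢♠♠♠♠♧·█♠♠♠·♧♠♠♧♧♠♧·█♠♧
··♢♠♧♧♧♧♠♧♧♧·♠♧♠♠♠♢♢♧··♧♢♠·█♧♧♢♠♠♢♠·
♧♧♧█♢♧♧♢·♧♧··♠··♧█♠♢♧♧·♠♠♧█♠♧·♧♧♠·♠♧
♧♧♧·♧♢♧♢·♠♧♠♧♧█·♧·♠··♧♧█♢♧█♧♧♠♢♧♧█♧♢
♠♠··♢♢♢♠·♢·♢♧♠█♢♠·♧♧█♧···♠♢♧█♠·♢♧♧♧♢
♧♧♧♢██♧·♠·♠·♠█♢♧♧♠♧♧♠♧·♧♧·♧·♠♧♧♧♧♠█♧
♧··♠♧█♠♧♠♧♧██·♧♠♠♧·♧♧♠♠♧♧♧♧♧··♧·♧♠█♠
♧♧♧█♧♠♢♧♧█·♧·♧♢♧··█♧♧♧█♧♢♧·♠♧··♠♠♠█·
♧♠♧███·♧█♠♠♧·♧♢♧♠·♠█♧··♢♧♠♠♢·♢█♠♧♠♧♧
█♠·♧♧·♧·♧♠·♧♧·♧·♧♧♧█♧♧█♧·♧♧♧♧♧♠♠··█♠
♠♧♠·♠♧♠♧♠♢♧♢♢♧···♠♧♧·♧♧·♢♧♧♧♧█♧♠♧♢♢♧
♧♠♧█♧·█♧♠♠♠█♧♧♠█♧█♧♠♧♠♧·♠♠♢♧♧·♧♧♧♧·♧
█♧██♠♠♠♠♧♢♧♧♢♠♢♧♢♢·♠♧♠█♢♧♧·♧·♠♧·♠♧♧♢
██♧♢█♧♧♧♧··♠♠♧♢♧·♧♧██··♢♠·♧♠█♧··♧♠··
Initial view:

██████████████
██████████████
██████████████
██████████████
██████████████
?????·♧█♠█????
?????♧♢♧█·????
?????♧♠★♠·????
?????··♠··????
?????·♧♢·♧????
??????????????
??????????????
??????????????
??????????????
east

██████████████
██████████████
██████████████
██████████████
██████████████
????·♧█♠██???█
????♧♢♧█··???█
????♧♠♠★·♢???█
????··♠··♠???█
????·♧♢·♧♠???█
?????????????█
?????????????█
?????????????█
?????????????█

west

██████████████
██████████████
██████████████
██████████████
██████████████
?????·♧█♠██???
?????♧♢♧█··???
?????♧♠★♠·♢???
?????··♠··♠???
?????·♧♢·♧♠???
??????????????
??????????????
??????????????
??????????????

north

██████████████
██████████████
██████████████
██████████████
██████████████
██████████████
?????·♧█♠██???
?????♧♢★█··???
?????♧♠♠♠·♢???
?????··♠··♠???
?????·♧♢·♧♠???
??????????????
??????????????
??????????????

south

██████████████
██████████████
██████████████
██████████████
██████████████
?????·♧█♠██???
?????♧♢♧█··???
?????♧♠★♠·♢???
?????··♠··♠???
?????·♧♢·♧♠???
??????????????
??????????????
??????????????
??????????????

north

██████████████
██████████████
██████████████
██████████████
██████████████
██████████████
?????·♧█♠██???
?????♧♢★█··???
?????♧♠♠♠·♢???
?????··♠··♠???
?????·♧♢·♧♠???
??????????????
??????????????
??????????????


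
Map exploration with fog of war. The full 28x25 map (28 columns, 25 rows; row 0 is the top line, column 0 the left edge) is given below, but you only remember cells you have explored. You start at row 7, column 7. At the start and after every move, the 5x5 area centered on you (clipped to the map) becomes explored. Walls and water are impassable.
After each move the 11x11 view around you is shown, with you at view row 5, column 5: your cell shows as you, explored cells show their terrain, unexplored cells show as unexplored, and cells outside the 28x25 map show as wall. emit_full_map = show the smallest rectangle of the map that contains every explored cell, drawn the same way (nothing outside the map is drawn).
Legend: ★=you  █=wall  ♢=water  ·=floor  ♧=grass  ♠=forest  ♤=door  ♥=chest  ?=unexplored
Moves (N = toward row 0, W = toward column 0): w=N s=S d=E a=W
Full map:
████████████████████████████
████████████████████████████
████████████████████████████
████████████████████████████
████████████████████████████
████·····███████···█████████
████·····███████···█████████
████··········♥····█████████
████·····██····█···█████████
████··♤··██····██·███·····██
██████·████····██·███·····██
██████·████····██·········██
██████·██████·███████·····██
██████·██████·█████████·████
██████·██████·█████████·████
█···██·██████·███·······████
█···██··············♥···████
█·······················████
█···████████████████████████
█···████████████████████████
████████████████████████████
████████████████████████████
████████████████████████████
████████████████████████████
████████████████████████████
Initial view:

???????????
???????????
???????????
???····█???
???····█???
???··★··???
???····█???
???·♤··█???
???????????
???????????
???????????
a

???????????
???????????
???????????
???·····█??
???·····█??
???··★···??
???·····█??
???··♤··█??
???????????
???????????
???????????

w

???????????
???????????
???????????
???█████???
???·····█??
???··★··█??
???······??
???·····█??
???··♤··█??
???????????
???????????

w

???????????
???????????
???????????
???█████???
???█████???
???··★··█??
???·····█??
???······??
???·····█??
???··♤··█??
???????????

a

???????????
???????????
???????????
???██████??
???██████??
???█·★···█?
???█·····█?
???█······?
????·····█?
????··♤··█?
???????????

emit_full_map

██████?
██████?
█·★···█
█·····█
█······
?·····█
?··♤··█

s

???????????
???????????
???██████??
???██████??
???█·····█?
???█·★···█?
???█······?
???█·····█?
????··♤··█?
???????????
???????????

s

???????????
???██████??
???██████??
???█·····█?
???█·····█?
???█·★····?
???█·····█?
???█··♤··█?
???????????
???????????
???????????

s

???██████??
???██████??
???█·····█?
???█·····█?
???█······?
???█·★···█?
???█··♤··█?
???███·█???
???????????
???????????
???????????

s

???██████??
???█·····█?
???█·····█?
???█······?
???█·····█?
???█·★♤··█?
???███·█???
???███·█???
???????????
???????????
???????????

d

??██████???
??█·····█??
??█·····█??
??█······??
??█·····█??
??█··★··█??
??███·██???
??███·██???
???????????
???????????
???????????

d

?██████????
?█·····█???
?█·····█???
?█······???
?█·····█???
?█··♤★·█???
?███·███???
?███·███???
???????????
???????????
???????????

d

██████?????
█·····█????
█·····█????
█·······???
█·····██???
█··♤·★██???
███·████???
███·████???
???????????
???????????
???????????

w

██████?????
██████?????
█·····█????
█·····██???
█·······???
█····★██???
█··♤··██???
███·████???
███·████???
???????????
???????????

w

???????????
██████?????
██████?????
█·····██???
█·····██???
█····★··???
█·····██???
█··♤··██???
███·████???
███·████???
???????????

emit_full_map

██████??
██████??
█·····██
█·····██
█····★··
█·····██
█··♤··██
███·████
███·████

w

???????????
???????????
██████?????
████████???
█·····██???
█····★██???
█·······???
█·····██???
█··♤··██???
███·████???
███·████???

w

???????????
???????????
???????????
████████???
████████???
█····★██???
█·····██???
█·······???
█·····██???
█··♤··██???
███·████???

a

???????????
???????????
???????????
?████████??
?████████??
?█···★·██??
?█·····██??
?█·······??
?█·····██??
?█··♤··██??
?███·████??

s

???????????
???????????
?████████??
?████████??
?█·····██??
?█···★·██??
?█·······??
?█·····██??
?█··♤··██??
?███·████??
?███·████??

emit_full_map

████████
████████
█·····██
█···★·██
█·······
█·····██
█··♤··██
███·████
███·████

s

???????????
?████████??
?████████??
?█·····██??
?█·····██??
?█···★···??
?█·····██??
?█··♤··██??
?███·████??
?███·████??
???????????

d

???????????
████████???
████████???
█·····██???
█·····██???
█····★··???
█·····██???
█··♤··██???
███·████???
███·████???
???????????

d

???????????
███████????
███████????
·····███???
·····███???
·····★··???
·····██·???
··♤··██·???
██·████????
██·████????
???????????

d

???????????
██████?????
██████?????
····████???
····████???
·····★··???
····██··???
·♤··██··???
█·████?????
█·████?????
???????????

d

???????????
█████??????
█████??????
···█████???
···█████???
·····★··???
···██···???
♤··██···???
·████??????
·████??????
???????????

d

???????????
████???????
████???????
··██████???
··██████???
·····★·♥???
··██····???
··██····???
████???????
████???????
???????????

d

???????????
███????????
███????????
·███████???
·███████???
·····★♥·???
·██····█???
·██····█???
███????????
███????????
???????????

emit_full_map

████████?????
████████?????
█·····███████
█·····███████
█·········★♥·
█·····██····█
█··♤··██····█
███·████?????
███·████?????


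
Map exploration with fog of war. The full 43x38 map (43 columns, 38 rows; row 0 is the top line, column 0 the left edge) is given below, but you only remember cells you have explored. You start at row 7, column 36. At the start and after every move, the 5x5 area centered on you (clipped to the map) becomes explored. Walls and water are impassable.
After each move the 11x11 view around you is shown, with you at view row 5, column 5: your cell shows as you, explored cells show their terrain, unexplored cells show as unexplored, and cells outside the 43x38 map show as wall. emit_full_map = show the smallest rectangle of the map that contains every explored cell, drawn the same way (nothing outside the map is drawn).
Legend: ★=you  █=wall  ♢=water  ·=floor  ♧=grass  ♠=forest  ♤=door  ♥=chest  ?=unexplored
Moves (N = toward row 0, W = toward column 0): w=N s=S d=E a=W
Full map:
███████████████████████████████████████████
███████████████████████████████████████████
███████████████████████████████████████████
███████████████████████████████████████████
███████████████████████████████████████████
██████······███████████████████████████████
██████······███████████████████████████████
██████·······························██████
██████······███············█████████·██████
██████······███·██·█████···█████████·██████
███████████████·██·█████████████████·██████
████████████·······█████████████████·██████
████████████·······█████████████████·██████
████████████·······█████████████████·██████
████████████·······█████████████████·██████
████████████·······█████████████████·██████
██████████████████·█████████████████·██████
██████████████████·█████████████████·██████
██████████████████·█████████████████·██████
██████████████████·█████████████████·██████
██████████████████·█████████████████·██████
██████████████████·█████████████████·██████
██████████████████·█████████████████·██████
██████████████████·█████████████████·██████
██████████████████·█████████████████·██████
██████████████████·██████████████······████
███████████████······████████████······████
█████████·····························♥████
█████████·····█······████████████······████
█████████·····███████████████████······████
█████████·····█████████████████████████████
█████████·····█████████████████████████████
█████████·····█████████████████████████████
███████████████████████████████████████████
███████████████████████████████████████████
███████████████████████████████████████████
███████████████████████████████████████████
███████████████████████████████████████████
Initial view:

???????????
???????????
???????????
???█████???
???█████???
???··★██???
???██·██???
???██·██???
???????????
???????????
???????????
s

???????????
???????????
???█████???
???█████???
???···██???
???██★██???
???██·██???
???██·██???
???????????
???????????
???????????

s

???????????
???█████???
???█████???
???···██???
???██·██???
???██★██???
???██·██???
???██·██???
???????????
???????????
???????????

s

???█████???
???█████???
???···██???
???██·██???
???██·██???
???██★██???
???██·██???
???██·██???
???????????
???????????
???????????

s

???█████???
???···██???
???██·██???
???██·██???
???██·██???
???██★██???
???██·██???
???██·██???
???????????
???????????
???????????

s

???···██???
???██·██???
???██·██???
???██·██???
???██·██???
???██★██???
???██·██???
???██·██???
???????????
???????????
???????????

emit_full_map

█████
█████
···██
██·██
██·██
██·██
██·██
██★██
██·██
██·██

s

???██·██???
???██·██???
???██·██???
???██·██???
???██·██???
???██★██???
???██·██???
???██·██???
???????????
???????????
???????????

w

???···██???
???██·██???
???██·██???
???██·██???
???██·██???
???██★██???
???██·██???
???██·██???
???██·██???
???????????
???????????

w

???█████???
???···██???
???██·██???
???██·██???
???██·██???
???██★██???
???██·██???
???██·██???
???██·██???
???██·██???
???????????

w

???█████???
???█████???
???···██???
???██·██???
???██·██???
???██★██???
???██·██???
???██·██???
???██·██???
???██·██???
???██·██???

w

???????????
???█████???
???█████???
???···██???
???██·██???
???██★██???
???██·██???
???██·██???
???██·██???
???██·██???
???██·██???

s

???█████???
???█████???
???···██???
???██·██???
???██·██???
???██★██???
???██·██???
???██·██???
???██·██???
???██·██???
???██·██???

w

???????????
???█████???
???█████???
???···██???
???██·██???
???██★██???
???██·██???
???██·██???
???██·██???
???██·██???
???██·██???

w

???????????
???????????
???█████???
???█████???
???···██???
???██★██???
???██·██???
???██·██???
???██·██???
???██·██???
???██·██???
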